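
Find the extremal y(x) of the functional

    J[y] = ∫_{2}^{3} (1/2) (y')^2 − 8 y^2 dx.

The Lagrangian is L = (1/2) (y')^2 − 8 y^2.
Compute ∂L/∂y = -16y, ∂L/∂y' = y'.
The Euler-Lagrange equation d/dx(∂L/∂y') − ∂L/∂y = 0 reduces to
    y'' + 16 y = 0.
Its general solution is
    y(x) = A sin(4x) + B cos(4x),
with A, B fixed by the endpoint conditions.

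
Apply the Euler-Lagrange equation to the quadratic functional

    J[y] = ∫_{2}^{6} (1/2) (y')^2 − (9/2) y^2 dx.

The Lagrangian is L = (1/2) (y')^2 − (9/2) y^2.
Compute ∂L/∂y = -9y, ∂L/∂y' = y'.
The Euler-Lagrange equation d/dx(∂L/∂y') − ∂L/∂y = 0 reduces to
    y'' + 9 y = 0.
Its general solution is
    y(x) = A sin(3x) + B cos(3x),
with A, B fixed by the endpoint conditions.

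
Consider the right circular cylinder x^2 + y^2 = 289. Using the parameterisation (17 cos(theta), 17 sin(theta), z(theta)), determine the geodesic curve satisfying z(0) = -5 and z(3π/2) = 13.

Parameterise the cylinder of radius R = 17 as
    r(θ) = (17 cos θ, 17 sin θ, z(θ)).
The arc-length element is
    ds = sqrt(289 + (dz/dθ)^2) dθ,
so the Lagrangian is L = sqrt(289 + z'^2).
L depends on z' only, not on z or θ, so ∂L/∂z = 0 and
    ∂L/∂z' = z' / sqrt(289 + z'^2).
The Euler-Lagrange equation gives
    d/dθ( z' / sqrt(289 + z'^2) ) = 0,
so z' is constant. Integrating once:
    z(θ) = a θ + b,
a helix on the cylinder (a straight line when the cylinder is unrolled). The constants a, b are determined by the endpoint conditions.
With endpoint conditions z(0) = -5 and z(3π/2) = 13: from z(0) = b we get b = -5, and a·3π/2 + -5 = 13 gives a = 12/π, so
    z(θ) = (12/π) θ − 5.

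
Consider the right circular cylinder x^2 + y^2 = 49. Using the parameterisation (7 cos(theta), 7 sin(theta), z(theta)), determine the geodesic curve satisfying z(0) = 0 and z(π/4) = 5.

Parameterise the cylinder of radius R = 7 as
    r(θ) = (7 cos θ, 7 sin θ, z(θ)).
The arc-length element is
    ds = sqrt(49 + (dz/dθ)^2) dθ,
so the Lagrangian is L = sqrt(49 + z'^2).
L depends on z' only, not on z or θ, so ∂L/∂z = 0 and
    ∂L/∂z' = z' / sqrt(49 + z'^2).
The Euler-Lagrange equation gives
    d/dθ( z' / sqrt(49 + z'^2) ) = 0,
so z' is constant. Integrating once:
    z(θ) = a θ + b,
a helix on the cylinder (a straight line when the cylinder is unrolled). The constants a, b are determined by the endpoint conditions.
With endpoint conditions z(0) = 0 and z(π/4) = 5: from z(0) = b we get b = 0, and a·π/4 + 0 = 5 gives a = 20/π, so
    z(θ) = (20/π) θ.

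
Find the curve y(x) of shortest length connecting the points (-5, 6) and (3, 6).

Arc-length functional: J[y] = ∫ sqrt(1 + (y')^2) dx.
Lagrangian L = sqrt(1 + (y')^2) has no explicit y dependence, so ∂L/∂y = 0 and the Euler-Lagrange equation gives
    d/dx( y' / sqrt(1 + (y')^2) ) = 0  ⇒  y' / sqrt(1 + (y')^2) = const.
Hence y' is constant, so y(x) is affine.
Fitting the endpoints (-5, 6) and (3, 6):
    slope m = (6 − 6) / (3 − (-5)) = 0,
    intercept c = 6 − m·(-5) = 6.
Extremal: y(x) = 6.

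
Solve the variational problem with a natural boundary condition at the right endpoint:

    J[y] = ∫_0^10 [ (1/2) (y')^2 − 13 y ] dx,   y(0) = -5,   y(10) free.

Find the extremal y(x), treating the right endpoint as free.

The Lagrangian L = (1/2) (y')^2 − 13 y gives
    ∂L/∂y = −13,   ∂L/∂y' = y'.
Euler-Lagrange: d/dx(y') − (−13) = 0, i.e. y'' + 13 = 0, so
    y(x) = −(13/2) x^2 + C1 x + C2.
Fixed left endpoint y(0) = -5 ⇒ C2 = -5.
The right endpoint x = 10 is free, so the natural (transversality) condition is ∂L/∂y' |_{x=10} = 0, i.e. y'(10) = 0.
Compute y'(x) = −13 x + C1, so y'(10) = −130 + C1 = 0 ⇒ C1 = 130.
Therefore the extremal is
    y(x) = −(13/2) x^2 + 130 x − 5.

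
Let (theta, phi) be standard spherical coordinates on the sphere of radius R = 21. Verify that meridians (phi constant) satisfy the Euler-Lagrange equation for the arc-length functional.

On the sphere of radius R = 21 with spherical coordinates (θ, φ), the induced metric is
    ds^2 = 441(dθ^2 + sin^2(θ) dφ^2).
Using θ as the parameter, the arc-length functional becomes
    J[φ] = ∫ 21 sqrt(1 + sin^2(θ) (dφ/dθ)^2) dθ.
So L = 21 sqrt(1 + sin^2(θ) φ'^2). Compute
    ∂L/∂φ = 0  (L has no explicit φ dependence),
    ∂L/∂φ' = 21 sin^2(θ) φ' / sqrt(1 + sin^2(θ) φ'^2).
For the candidate φ(θ) = c (constant), φ' = 0, so ∂L/∂φ' evaluated along the candidate vanishes, and ∂L/∂φ is identically zero. Hence
    d/dθ(∂L/∂φ') − ∂L/∂φ = 0
is satisfied. Therefore meridians φ = const are extremals of arc length — they are geodesics on the sphere.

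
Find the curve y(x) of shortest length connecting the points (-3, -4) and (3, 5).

Arc-length functional: J[y] = ∫ sqrt(1 + (y')^2) dx.
Lagrangian L = sqrt(1 + (y')^2) has no explicit y dependence, so ∂L/∂y = 0 and the Euler-Lagrange equation gives
    d/dx( y' / sqrt(1 + (y')^2) ) = 0  ⇒  y' / sqrt(1 + (y')^2) = const.
Hence y' is constant, so y(x) is affine.
Fitting the endpoints (-3, -4) and (3, 5):
    slope m = (5 − (-4)) / (3 − (-3)) = 3/2,
    intercept c = (-4) − m·(-3) = 1/2.
Extremal: y(x) = (3/2) x + 1/2.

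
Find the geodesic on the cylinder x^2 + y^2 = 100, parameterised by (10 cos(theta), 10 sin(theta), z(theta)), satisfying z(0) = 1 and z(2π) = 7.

Parameterise the cylinder of radius R = 10 as
    r(θ) = (10 cos θ, 10 sin θ, z(θ)).
The arc-length element is
    ds = sqrt(100 + (dz/dθ)^2) dθ,
so the Lagrangian is L = sqrt(100 + z'^2).
L depends on z' only, not on z or θ, so ∂L/∂z = 0 and
    ∂L/∂z' = z' / sqrt(100 + z'^2).
The Euler-Lagrange equation gives
    d/dθ( z' / sqrt(100 + z'^2) ) = 0,
so z' is constant. Integrating once:
    z(θ) = a θ + b,
a helix on the cylinder (a straight line when the cylinder is unrolled). The constants a, b are determined by the endpoint conditions.
With endpoint conditions z(0) = 1 and z(2π) = 7: from z(0) = b we get b = 1, and a·2π + 1 = 7 gives a = 3/π, so
    z(θ) = (3/π) θ + 1.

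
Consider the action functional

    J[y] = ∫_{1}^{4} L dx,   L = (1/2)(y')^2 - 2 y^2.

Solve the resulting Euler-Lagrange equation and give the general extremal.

The Lagrangian is L = (1/2)(y')^2 - 2 y^2.
∂L/∂y = -4y.
∂L/∂y' = y'.
The Euler-Lagrange equation d/dx(∂L/∂y') − ∂L/∂y = 0 becomes:
    y'' + 4 y = 0
General solution: y(x) = A sin(2x) + B cos(2x), where A and B are arbitrary constants fixed by the endpoint conditions.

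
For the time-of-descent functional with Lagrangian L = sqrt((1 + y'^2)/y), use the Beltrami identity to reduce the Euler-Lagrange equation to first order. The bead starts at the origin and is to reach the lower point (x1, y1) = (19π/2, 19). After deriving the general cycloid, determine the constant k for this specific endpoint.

The Lagrangian L = sqrt((1 + y'^2) / y) has no explicit x dependence, so the Beltrami identity applies:
    L − y' ∂L/∂y' = C.
Compute ∂L/∂y' = y' / sqrt(y (1 + y'^2)).
Substitute:
    sqrt((1 + y'^2)/y) − y'·y' / sqrt(y (1 + y'^2))
    = (1 + y'^2) / sqrt(y (1 + y'^2)) − y'^2 / sqrt(y (1 + y'^2))
    = 1 / sqrt(y (1 + y'^2)) = C.
Squaring and rearranging gives the first integral
    y (1 + y'^2) = 1/C^2 =: k   (constant).
Solving this first-order ODE by the substitution
    y = (k/2)(1 − cos θ)
yields the cycloid parameterisation
    x(θ) = (k/2)(θ − sin θ),   y(θ) = (k/2)(1 − cos θ).
The constant k is fixed by the endpoint condition.
Now fit the given lower endpoint (x1, y1) = (19π/2, 19). At the bottom of the first arch (θ = π), the parametric equations give
    y(π) = (k/2)(1 − cos π) = k,
    x(π) = (k/2)(π − sin π) = kπ/2.
Matching y(π) = 19 gives k = 19, consistent with x(π) = 19π/2. Therefore the specific cycloid is
    x(θ) = (19/2)(θ − sin θ),   y(θ) = (19/2)(1 − cos θ).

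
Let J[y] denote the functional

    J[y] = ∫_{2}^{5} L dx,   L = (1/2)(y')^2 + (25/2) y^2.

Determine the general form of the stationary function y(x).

The Lagrangian is L = (1/2)(y')^2 + (25/2) y^2.
∂L/∂y = 25y.
∂L/∂y' = y'.
The Euler-Lagrange equation d/dx(∂L/∂y') − ∂L/∂y = 0 becomes:
    y'' - 25 y = 0
General solution: y(x) = A e^(5x) + B e^(-5x), where A and B are arbitrary constants fixed by the endpoint conditions.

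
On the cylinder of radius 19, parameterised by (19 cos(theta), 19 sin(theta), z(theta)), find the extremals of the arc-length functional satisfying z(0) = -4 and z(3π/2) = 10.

Parameterise the cylinder of radius R = 19 as
    r(θ) = (19 cos θ, 19 sin θ, z(θ)).
The arc-length element is
    ds = sqrt(361 + (dz/dθ)^2) dθ,
so the Lagrangian is L = sqrt(361 + z'^2).
L depends on z' only, not on z or θ, so ∂L/∂z = 0 and
    ∂L/∂z' = z' / sqrt(361 + z'^2).
The Euler-Lagrange equation gives
    d/dθ( z' / sqrt(361 + z'^2) ) = 0,
so z' is constant. Integrating once:
    z(θ) = a θ + b,
a helix on the cylinder (a straight line when the cylinder is unrolled). The constants a, b are determined by the endpoint conditions.
With endpoint conditions z(0) = -4 and z(3π/2) = 10: from z(0) = b we get b = -4, and a·3π/2 + -4 = 10 gives a = 28/(3π), so
    z(θ) = (28/(3π)) θ − 4.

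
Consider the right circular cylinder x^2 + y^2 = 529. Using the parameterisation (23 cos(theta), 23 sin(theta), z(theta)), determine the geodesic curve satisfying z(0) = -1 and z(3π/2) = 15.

Parameterise the cylinder of radius R = 23 as
    r(θ) = (23 cos θ, 23 sin θ, z(θ)).
The arc-length element is
    ds = sqrt(529 + (dz/dθ)^2) dθ,
so the Lagrangian is L = sqrt(529 + z'^2).
L depends on z' only, not on z or θ, so ∂L/∂z = 0 and
    ∂L/∂z' = z' / sqrt(529 + z'^2).
The Euler-Lagrange equation gives
    d/dθ( z' / sqrt(529 + z'^2) ) = 0,
so z' is constant. Integrating once:
    z(θ) = a θ + b,
a helix on the cylinder (a straight line when the cylinder is unrolled). The constants a, b are determined by the endpoint conditions.
With endpoint conditions z(0) = -1 and z(3π/2) = 15: from z(0) = b we get b = -1, and a·3π/2 + -1 = 15 gives a = 32/(3π), so
    z(θ) = (32/(3π)) θ − 1.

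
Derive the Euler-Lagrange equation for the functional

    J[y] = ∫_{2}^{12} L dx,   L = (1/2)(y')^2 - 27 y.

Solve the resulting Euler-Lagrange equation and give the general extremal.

The Lagrangian is L = (1/2)(y')^2 - 27 y.
∂L/∂y = -27.
∂L/∂y' = y'.
The Euler-Lagrange equation d/dx(∂L/∂y') − ∂L/∂y = 0 becomes:
    y'' + 27 = 0
General solution: y(x) = -(27/2) x^2 + A x + B, where A and B are arbitrary constants fixed by the endpoint conditions.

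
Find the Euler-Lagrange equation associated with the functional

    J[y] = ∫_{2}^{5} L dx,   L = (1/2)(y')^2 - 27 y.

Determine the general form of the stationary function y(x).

The Lagrangian is L = (1/2)(y')^2 - 27 y.
∂L/∂y = -27.
∂L/∂y' = y'.
The Euler-Lagrange equation d/dx(∂L/∂y') − ∂L/∂y = 0 becomes:
    y'' + 27 = 0
General solution: y(x) = -(27/2) x^2 + A x + B, where A and B are arbitrary constants fixed by the endpoint conditions.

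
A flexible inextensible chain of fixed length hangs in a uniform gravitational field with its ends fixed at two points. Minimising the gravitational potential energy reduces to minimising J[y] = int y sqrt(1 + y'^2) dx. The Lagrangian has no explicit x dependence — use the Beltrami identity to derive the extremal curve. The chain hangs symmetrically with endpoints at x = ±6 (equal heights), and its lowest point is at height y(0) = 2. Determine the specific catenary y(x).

The Lagrangian L(y, y') = y sqrt(1 + y'^2) has no explicit x dependence, so the Beltrami identity applies:
    L − y' ∂L/∂y' = C.
Compute ∂L/∂y' = y · y' / sqrt(1 + y'^2). Then
    L − y' ∂L/∂y'
    = y sqrt(1 + y'^2) − y · y'^2 / sqrt(1 + y'^2)
    = y (1 + y'^2 − y'^2) / sqrt(1 + y'^2)
    = y / sqrt(1 + y'^2) = C.
Squaring gives y^2 = C^2 (1 + y'^2), i.e.
    y'^2 = y^2 / C^2 − 1.
Separating variables,
    dy / sqrt(y^2 − C^2) = dx / C,
and integrating gives arccosh(y / C) = (x − a)/C, so
    y(x) = C cosh((x − a)/C),
the catenary. The constants C and a are fixed by the two endpoint conditions (and, for the hanging-chain problem, the length constraint selects C).
Now fit the given data. The endpoints x = ±6 are symmetric at equal height, so the catenary is even about its minimum: a = 0 and y(x) = C cosh(x/C). The lowest point is y(0) = C cosh(0) = C, and we are told y(0) = 2, so C = 2. Therefore
    y(x) = 2 cosh(x/2),
and at the endpoints
    y(±6) = 2 cosh(6/2).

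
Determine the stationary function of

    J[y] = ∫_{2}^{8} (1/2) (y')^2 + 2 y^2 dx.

The Lagrangian is L = (1/2) (y')^2 + 2 y^2.
Compute ∂L/∂y = 4y, ∂L/∂y' = y'.
The Euler-Lagrange equation d/dx(∂L/∂y') − ∂L/∂y = 0 reduces to
    y'' − 4 y = 0.
Its general solution is
    y(x) = A e^(2x) + B e^(−2x),
with A, B fixed by the endpoint conditions.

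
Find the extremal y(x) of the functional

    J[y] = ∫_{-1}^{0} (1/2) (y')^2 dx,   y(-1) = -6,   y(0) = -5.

The Lagrangian is L = (1/2) (y')^2.
Compute ∂L/∂y = 0, ∂L/∂y' = y'.
The Euler-Lagrange equation d/dx(∂L/∂y') − ∂L/∂y = 0 reduces to
    y'' = 0.
Its general solution is
    y(x) = A x + B,
with A, B fixed by the endpoint conditions.
Applying the endpoint conditions y(-1) = -6 and y(0) = -5: solve A·-1 + B = -6 and A·0 + B = -5. Subtracting gives A(0 − -1) = -5 − -6, so A = 1, and B = -6 − A·-1 = -5. Therefore
    y(x) = x - 5.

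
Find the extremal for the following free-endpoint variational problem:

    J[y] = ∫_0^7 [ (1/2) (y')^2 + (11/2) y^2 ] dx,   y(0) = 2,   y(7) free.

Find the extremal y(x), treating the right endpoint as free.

The Lagrangian L = (1/2) (y')^2 + (11/2) y^2 gives
    ∂L/∂y = 11 y,   ∂L/∂y' = y'.
Euler-Lagrange: y'' − 11 y = 0.
With k = sqrt(11), the general solution is
    y(x) = A cosh(sqrt(11) x) + B sinh(sqrt(11) x).
Fixed left endpoint y(0) = 2 ⇒ A = 2.
The right endpoint x = 7 is free, so the natural (transversality) condition is ∂L/∂y' |_{x=7} = 0, i.e. y'(7) = 0.
Compute y'(x) = A k sinh(k x) + B k cosh(k x), so
    y'(7) = A k sinh(k·7) + B k cosh(k·7) = 0
    ⇒ B = −A tanh(k·7) = − 2 tanh(sqrt(11)·7).
Therefore the extremal is
    y(x) = 2 cosh(sqrt(11) x) − 2 tanh(sqrt(11)·7) sinh(sqrt(11) x).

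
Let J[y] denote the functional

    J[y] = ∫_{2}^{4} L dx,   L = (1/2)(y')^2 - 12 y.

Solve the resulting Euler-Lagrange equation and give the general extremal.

The Lagrangian is L = (1/2)(y')^2 - 12 y.
∂L/∂y = -12.
∂L/∂y' = y'.
The Euler-Lagrange equation d/dx(∂L/∂y') − ∂L/∂y = 0 becomes:
    y'' + 12 = 0
General solution: y(x) = -6 x^2 + A x + B, where A and B are arbitrary constants fixed by the endpoint conditions.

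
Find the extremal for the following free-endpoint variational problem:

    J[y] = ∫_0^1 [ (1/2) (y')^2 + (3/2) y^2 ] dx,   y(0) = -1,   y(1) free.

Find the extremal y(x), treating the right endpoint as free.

The Lagrangian L = (1/2) (y')^2 + (3/2) y^2 gives
    ∂L/∂y = 3 y,   ∂L/∂y' = y'.
Euler-Lagrange: y'' − 3 y = 0.
With k = sqrt(3), the general solution is
    y(x) = A cosh(sqrt(3) x) + B sinh(sqrt(3) x).
Fixed left endpoint y(0) = -1 ⇒ A = -1.
The right endpoint x = 1 is free, so the natural (transversality) condition is ∂L/∂y' |_{x=1} = 0, i.e. y'(1) = 0.
Compute y'(x) = A k sinh(k x) + B k cosh(k x), so
    y'(1) = A k sinh(k·1) + B k cosh(k·1) = 0
    ⇒ B = −A tanh(k·1) = tanh(sqrt(3)·1).
Therefore the extremal is
    y(x) = −cosh(sqrt(3) x) + tanh(sqrt(3)·1) sinh(sqrt(3) x).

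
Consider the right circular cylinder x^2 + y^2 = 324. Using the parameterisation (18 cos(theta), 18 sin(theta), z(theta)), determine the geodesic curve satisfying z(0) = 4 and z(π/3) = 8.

Parameterise the cylinder of radius R = 18 as
    r(θ) = (18 cos θ, 18 sin θ, z(θ)).
The arc-length element is
    ds = sqrt(324 + (dz/dθ)^2) dθ,
so the Lagrangian is L = sqrt(324 + z'^2).
L depends on z' only, not on z or θ, so ∂L/∂z = 0 and
    ∂L/∂z' = z' / sqrt(324 + z'^2).
The Euler-Lagrange equation gives
    d/dθ( z' / sqrt(324 + z'^2) ) = 0,
so z' is constant. Integrating once:
    z(θ) = a θ + b,
a helix on the cylinder (a straight line when the cylinder is unrolled). The constants a, b are determined by the endpoint conditions.
With endpoint conditions z(0) = 4 and z(π/3) = 8: from z(0) = b we get b = 4, and a·π/3 + 4 = 8 gives a = 12/π, so
    z(θ) = (12/π) θ + 4.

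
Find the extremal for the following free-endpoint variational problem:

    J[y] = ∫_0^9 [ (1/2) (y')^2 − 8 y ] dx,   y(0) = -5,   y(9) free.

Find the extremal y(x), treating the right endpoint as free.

The Lagrangian L = (1/2) (y')^2 − 8 y gives
    ∂L/∂y = −8,   ∂L/∂y' = y'.
Euler-Lagrange: d/dx(y') − (−8) = 0, i.e. y'' + 8 = 0, so
    y(x) = −(8/2) x^2 + C1 x + C2.
Fixed left endpoint y(0) = -5 ⇒ C2 = -5.
The right endpoint x = 9 is free, so the natural (transversality) condition is ∂L/∂y' |_{x=9} = 0, i.e. y'(9) = 0.
Compute y'(x) = −8 x + C1, so y'(9) = −72 + C1 = 0 ⇒ C1 = 72.
Therefore the extremal is
    y(x) = −4 x^2 + 72 x − 5.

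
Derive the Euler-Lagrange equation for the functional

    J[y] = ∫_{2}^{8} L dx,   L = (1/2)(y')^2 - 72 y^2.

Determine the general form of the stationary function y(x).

The Lagrangian is L = (1/2)(y')^2 - 72 y^2.
∂L/∂y = -144y.
∂L/∂y' = y'.
The Euler-Lagrange equation d/dx(∂L/∂y') − ∂L/∂y = 0 becomes:
    y'' + 144 y = 0
General solution: y(x) = A sin(12x) + B cos(12x), where A and B are arbitrary constants fixed by the endpoint conditions.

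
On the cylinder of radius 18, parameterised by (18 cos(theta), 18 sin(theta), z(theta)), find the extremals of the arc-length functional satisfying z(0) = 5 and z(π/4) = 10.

Parameterise the cylinder of radius R = 18 as
    r(θ) = (18 cos θ, 18 sin θ, z(θ)).
The arc-length element is
    ds = sqrt(324 + (dz/dθ)^2) dθ,
so the Lagrangian is L = sqrt(324 + z'^2).
L depends on z' only, not on z or θ, so ∂L/∂z = 0 and
    ∂L/∂z' = z' / sqrt(324 + z'^2).
The Euler-Lagrange equation gives
    d/dθ( z' / sqrt(324 + z'^2) ) = 0,
so z' is constant. Integrating once:
    z(θ) = a θ + b,
a helix on the cylinder (a straight line when the cylinder is unrolled). The constants a, b are determined by the endpoint conditions.
With endpoint conditions z(0) = 5 and z(π/4) = 10: from z(0) = b we get b = 5, and a·π/4 + 5 = 10 gives a = 20/π, so
    z(θ) = (20/π) θ + 5.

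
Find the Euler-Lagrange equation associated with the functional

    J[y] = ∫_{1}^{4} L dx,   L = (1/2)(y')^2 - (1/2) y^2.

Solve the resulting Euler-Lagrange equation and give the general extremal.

The Lagrangian is L = (1/2)(y')^2 - (1/2) y^2.
∂L/∂y = -y.
∂L/∂y' = y'.
The Euler-Lagrange equation d/dx(∂L/∂y') − ∂L/∂y = 0 becomes:
    y'' + y = 0
General solution: y(x) = A sin(x) + B cos(x), where A and B are arbitrary constants fixed by the endpoint conditions.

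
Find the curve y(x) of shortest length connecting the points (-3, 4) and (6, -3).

Arc-length functional: J[y] = ∫ sqrt(1 + (y')^2) dx.
Lagrangian L = sqrt(1 + (y')^2) has no explicit y dependence, so ∂L/∂y = 0 and the Euler-Lagrange equation gives
    d/dx( y' / sqrt(1 + (y')^2) ) = 0  ⇒  y' / sqrt(1 + (y')^2) = const.
Hence y' is constant, so y(x) is affine.
Fitting the endpoints (-3, 4) and (6, -3):
    slope m = ((-3) − 4) / (6 − (-3)) = -7/9,
    intercept c = 4 − m·(-3) = 5/3.
Extremal: y(x) = (-7/9) x + 5/3.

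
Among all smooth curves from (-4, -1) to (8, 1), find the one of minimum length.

Arc-length functional: J[y] = ∫ sqrt(1 + (y')^2) dx.
Lagrangian L = sqrt(1 + (y')^2) has no explicit y dependence, so ∂L/∂y = 0 and the Euler-Lagrange equation gives
    d/dx( y' / sqrt(1 + (y')^2) ) = 0  ⇒  y' / sqrt(1 + (y')^2) = const.
Hence y' is constant, so y(x) is affine.
Fitting the endpoints (-4, -1) and (8, 1):
    slope m = (1 − (-1)) / (8 − (-4)) = 1/6,
    intercept c = (-1) − m·(-4) = -1/3.
Extremal: y(x) = (1/6) x - 1/3.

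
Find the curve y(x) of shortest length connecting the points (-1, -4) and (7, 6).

Arc-length functional: J[y] = ∫ sqrt(1 + (y')^2) dx.
Lagrangian L = sqrt(1 + (y')^2) has no explicit y dependence, so ∂L/∂y = 0 and the Euler-Lagrange equation gives
    d/dx( y' / sqrt(1 + (y')^2) ) = 0  ⇒  y' / sqrt(1 + (y')^2) = const.
Hence y' is constant, so y(x) is affine.
Fitting the endpoints (-1, -4) and (7, 6):
    slope m = (6 − (-4)) / (7 − (-1)) = 5/4,
    intercept c = (-4) − m·(-1) = -11/4.
Extremal: y(x) = (5/4) x - 11/4.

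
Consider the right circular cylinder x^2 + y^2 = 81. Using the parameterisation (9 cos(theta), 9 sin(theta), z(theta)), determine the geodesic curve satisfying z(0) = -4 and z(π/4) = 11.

Parameterise the cylinder of radius R = 9 as
    r(θ) = (9 cos θ, 9 sin θ, z(θ)).
The arc-length element is
    ds = sqrt(81 + (dz/dθ)^2) dθ,
so the Lagrangian is L = sqrt(81 + z'^2).
L depends on z' only, not on z or θ, so ∂L/∂z = 0 and
    ∂L/∂z' = z' / sqrt(81 + z'^2).
The Euler-Lagrange equation gives
    d/dθ( z' / sqrt(81 + z'^2) ) = 0,
so z' is constant. Integrating once:
    z(θ) = a θ + b,
a helix on the cylinder (a straight line when the cylinder is unrolled). The constants a, b are determined by the endpoint conditions.
With endpoint conditions z(0) = -4 and z(π/4) = 11: from z(0) = b we get b = -4, and a·π/4 + -4 = 11 gives a = 60/π, so
    z(θ) = (60/π) θ − 4.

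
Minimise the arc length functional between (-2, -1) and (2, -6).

Arc-length functional: J[y] = ∫ sqrt(1 + (y')^2) dx.
Lagrangian L = sqrt(1 + (y')^2) has no explicit y dependence, so ∂L/∂y = 0 and the Euler-Lagrange equation gives
    d/dx( y' / sqrt(1 + (y')^2) ) = 0  ⇒  y' / sqrt(1 + (y')^2) = const.
Hence y' is constant, so y(x) is affine.
Fitting the endpoints (-2, -1) and (2, -6):
    slope m = ((-6) − (-1)) / (2 − (-2)) = -5/4,
    intercept c = (-1) − m·(-2) = -7/2.
Extremal: y(x) = (-5/4) x - 7/2.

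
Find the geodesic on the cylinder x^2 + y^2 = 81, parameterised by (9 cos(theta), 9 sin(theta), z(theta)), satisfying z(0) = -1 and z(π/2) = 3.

Parameterise the cylinder of radius R = 9 as
    r(θ) = (9 cos θ, 9 sin θ, z(θ)).
The arc-length element is
    ds = sqrt(81 + (dz/dθ)^2) dθ,
so the Lagrangian is L = sqrt(81 + z'^2).
L depends on z' only, not on z or θ, so ∂L/∂z = 0 and
    ∂L/∂z' = z' / sqrt(81 + z'^2).
The Euler-Lagrange equation gives
    d/dθ( z' / sqrt(81 + z'^2) ) = 0,
so z' is constant. Integrating once:
    z(θ) = a θ + b,
a helix on the cylinder (a straight line when the cylinder is unrolled). The constants a, b are determined by the endpoint conditions.
With endpoint conditions z(0) = -1 and z(π/2) = 3: from z(0) = b we get b = -1, and a·π/2 + -1 = 3 gives a = 8/π, so
    z(θ) = (8/π) θ − 1.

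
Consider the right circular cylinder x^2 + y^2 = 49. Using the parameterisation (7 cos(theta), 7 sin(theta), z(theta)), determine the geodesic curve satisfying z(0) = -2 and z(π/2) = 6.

Parameterise the cylinder of radius R = 7 as
    r(θ) = (7 cos θ, 7 sin θ, z(θ)).
The arc-length element is
    ds = sqrt(49 + (dz/dθ)^2) dθ,
so the Lagrangian is L = sqrt(49 + z'^2).
L depends on z' only, not on z or θ, so ∂L/∂z = 0 and
    ∂L/∂z' = z' / sqrt(49 + z'^2).
The Euler-Lagrange equation gives
    d/dθ( z' / sqrt(49 + z'^2) ) = 0,
so z' is constant. Integrating once:
    z(θ) = a θ + b,
a helix on the cylinder (a straight line when the cylinder is unrolled). The constants a, b are determined by the endpoint conditions.
With endpoint conditions z(0) = -2 and z(π/2) = 6: from z(0) = b we get b = -2, and a·π/2 + -2 = 6 gives a = 16/π, so
    z(θ) = (16/π) θ − 2.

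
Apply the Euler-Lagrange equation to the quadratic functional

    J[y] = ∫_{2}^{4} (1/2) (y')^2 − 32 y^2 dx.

The Lagrangian is L = (1/2) (y')^2 − 32 y^2.
Compute ∂L/∂y = -64y, ∂L/∂y' = y'.
The Euler-Lagrange equation d/dx(∂L/∂y') − ∂L/∂y = 0 reduces to
    y'' + 64 y = 0.
Its general solution is
    y(x) = A sin(8x) + B cos(8x),
with A, B fixed by the endpoint conditions.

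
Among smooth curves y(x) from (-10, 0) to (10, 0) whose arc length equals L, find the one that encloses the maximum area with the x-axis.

Set up the augmented Lagrangian using a multiplier λ for the length constraint:
    F(y, y') = y − λ sqrt(1 + y'^2).
F has no explicit x dependence, so the Beltrami identity yields a first integral
    F − y' ∂F/∂y' = C.
Compute ∂F/∂y' = −λ y' / sqrt(1 + y'^2). Then
    y − λ sqrt(1 + y'^2) + λ y'^2 / sqrt(1 + y'^2) = C
    ⇒  y − λ / sqrt(1 + y'^2) = C.
Solving for y' and integrating gives
    (x − a)^2 + (y − b)^2 = λ^2,
a circular arc of radius λ. The constants a, b are determined by the endpoint conditions y(-10) = y(10) = 0, and λ is fixed implicitly by the length constraint
    ∫_{-10}^{10} sqrt(1 + y'^2) dx = L.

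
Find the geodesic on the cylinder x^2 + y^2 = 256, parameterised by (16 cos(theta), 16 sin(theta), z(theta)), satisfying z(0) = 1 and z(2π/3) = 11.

Parameterise the cylinder of radius R = 16 as
    r(θ) = (16 cos θ, 16 sin θ, z(θ)).
The arc-length element is
    ds = sqrt(256 + (dz/dθ)^2) dθ,
so the Lagrangian is L = sqrt(256 + z'^2).
L depends on z' only, not on z or θ, so ∂L/∂z = 0 and
    ∂L/∂z' = z' / sqrt(256 + z'^2).
The Euler-Lagrange equation gives
    d/dθ( z' / sqrt(256 + z'^2) ) = 0,
so z' is constant. Integrating once:
    z(θ) = a θ + b,
a helix on the cylinder (a straight line when the cylinder is unrolled). The constants a, b are determined by the endpoint conditions.
With endpoint conditions z(0) = 1 and z(2π/3) = 11: from z(0) = b we get b = 1, and a·2π/3 + 1 = 11 gives a = 15/π, so
    z(θ) = (15/π) θ + 1.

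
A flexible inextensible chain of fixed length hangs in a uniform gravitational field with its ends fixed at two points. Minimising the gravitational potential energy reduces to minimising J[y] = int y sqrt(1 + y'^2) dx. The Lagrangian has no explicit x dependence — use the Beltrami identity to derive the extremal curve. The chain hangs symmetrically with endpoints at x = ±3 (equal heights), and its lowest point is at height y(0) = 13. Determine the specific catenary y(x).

The Lagrangian L(y, y') = y sqrt(1 + y'^2) has no explicit x dependence, so the Beltrami identity applies:
    L − y' ∂L/∂y' = C.
Compute ∂L/∂y' = y · y' / sqrt(1 + y'^2). Then
    L − y' ∂L/∂y'
    = y sqrt(1 + y'^2) − y · y'^2 / sqrt(1 + y'^2)
    = y (1 + y'^2 − y'^2) / sqrt(1 + y'^2)
    = y / sqrt(1 + y'^2) = C.
Squaring gives y^2 = C^2 (1 + y'^2), i.e.
    y'^2 = y^2 / C^2 − 1.
Separating variables,
    dy / sqrt(y^2 − C^2) = dx / C,
and integrating gives arccosh(y / C) = (x − a)/C, so
    y(x) = C cosh((x − a)/C),
the catenary. The constants C and a are fixed by the two endpoint conditions (and, for the hanging-chain problem, the length constraint selects C).
Now fit the given data. The endpoints x = ±3 are symmetric at equal height, so the catenary is even about its minimum: a = 0 and y(x) = C cosh(x/C). The lowest point is y(0) = C cosh(0) = C, and we are told y(0) = 13, so C = 13. Therefore
    y(x) = 13 cosh(x/13),
and at the endpoints
    y(±3) = 13 cosh(3/13).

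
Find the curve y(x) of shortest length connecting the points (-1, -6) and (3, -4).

Arc-length functional: J[y] = ∫ sqrt(1 + (y')^2) dx.
Lagrangian L = sqrt(1 + (y')^2) has no explicit y dependence, so ∂L/∂y = 0 and the Euler-Lagrange equation gives
    d/dx( y' / sqrt(1 + (y')^2) ) = 0  ⇒  y' / sqrt(1 + (y')^2) = const.
Hence y' is constant, so y(x) is affine.
Fitting the endpoints (-1, -6) and (3, -4):
    slope m = ((-4) − (-6)) / (3 − (-1)) = 1/2,
    intercept c = (-6) − m·(-1) = -11/2.
Extremal: y(x) = (1/2) x - 11/2.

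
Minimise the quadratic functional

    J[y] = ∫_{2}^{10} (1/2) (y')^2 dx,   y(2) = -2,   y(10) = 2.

The Lagrangian is L = (1/2) (y')^2.
Compute ∂L/∂y = 0, ∂L/∂y' = y'.
The Euler-Lagrange equation d/dx(∂L/∂y') − ∂L/∂y = 0 reduces to
    y'' = 0.
Its general solution is
    y(x) = A x + B,
with A, B fixed by the endpoint conditions.
Applying the endpoint conditions y(2) = -2 and y(10) = 2: solve A·2 + B = -2 and A·10 + B = 2. Subtracting gives A(10 − 2) = 2 − -2, so A = 1/2, and B = -2 − A·2 = -3. Therefore
    y(x) = (1/2) x - 3.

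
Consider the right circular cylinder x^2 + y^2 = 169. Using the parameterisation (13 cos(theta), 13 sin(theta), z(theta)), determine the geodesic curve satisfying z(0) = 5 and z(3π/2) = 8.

Parameterise the cylinder of radius R = 13 as
    r(θ) = (13 cos θ, 13 sin θ, z(θ)).
The arc-length element is
    ds = sqrt(169 + (dz/dθ)^2) dθ,
so the Lagrangian is L = sqrt(169 + z'^2).
L depends on z' only, not on z or θ, so ∂L/∂z = 0 and
    ∂L/∂z' = z' / sqrt(169 + z'^2).
The Euler-Lagrange equation gives
    d/dθ( z' / sqrt(169 + z'^2) ) = 0,
so z' is constant. Integrating once:
    z(θ) = a θ + b,
a helix on the cylinder (a straight line when the cylinder is unrolled). The constants a, b are determined by the endpoint conditions.
With endpoint conditions z(0) = 5 and z(3π/2) = 8: from z(0) = b we get b = 5, and a·3π/2 + 5 = 8 gives a = 2/π, so
    z(θ) = (2/π) θ + 5.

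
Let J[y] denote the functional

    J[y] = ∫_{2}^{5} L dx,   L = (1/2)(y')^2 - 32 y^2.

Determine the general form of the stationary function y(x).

The Lagrangian is L = (1/2)(y')^2 - 32 y^2.
∂L/∂y = -64y.
∂L/∂y' = y'.
The Euler-Lagrange equation d/dx(∂L/∂y') − ∂L/∂y = 0 becomes:
    y'' + 64 y = 0
General solution: y(x) = A sin(8x) + B cos(8x), where A and B are arbitrary constants fixed by the endpoint conditions.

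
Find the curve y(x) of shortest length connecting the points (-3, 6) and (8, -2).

Arc-length functional: J[y] = ∫ sqrt(1 + (y')^2) dx.
Lagrangian L = sqrt(1 + (y')^2) has no explicit y dependence, so ∂L/∂y = 0 and the Euler-Lagrange equation gives
    d/dx( y' / sqrt(1 + (y')^2) ) = 0  ⇒  y' / sqrt(1 + (y')^2) = const.
Hence y' is constant, so y(x) is affine.
Fitting the endpoints (-3, 6) and (8, -2):
    slope m = ((-2) − 6) / (8 − (-3)) = -8/11,
    intercept c = 6 − m·(-3) = 42/11.
Extremal: y(x) = (-8/11) x + 42/11.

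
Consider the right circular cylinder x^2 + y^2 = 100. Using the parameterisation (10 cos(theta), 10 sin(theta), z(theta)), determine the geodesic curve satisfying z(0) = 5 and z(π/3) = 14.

Parameterise the cylinder of radius R = 10 as
    r(θ) = (10 cos θ, 10 sin θ, z(θ)).
The arc-length element is
    ds = sqrt(100 + (dz/dθ)^2) dθ,
so the Lagrangian is L = sqrt(100 + z'^2).
L depends on z' only, not on z or θ, so ∂L/∂z = 0 and
    ∂L/∂z' = z' / sqrt(100 + z'^2).
The Euler-Lagrange equation gives
    d/dθ( z' / sqrt(100 + z'^2) ) = 0,
so z' is constant. Integrating once:
    z(θ) = a θ + b,
a helix on the cylinder (a straight line when the cylinder is unrolled). The constants a, b are determined by the endpoint conditions.
With endpoint conditions z(0) = 5 and z(π/3) = 14: from z(0) = b we get b = 5, and a·π/3 + 5 = 14 gives a = 27/π, so
    z(θ) = (27/π) θ + 5.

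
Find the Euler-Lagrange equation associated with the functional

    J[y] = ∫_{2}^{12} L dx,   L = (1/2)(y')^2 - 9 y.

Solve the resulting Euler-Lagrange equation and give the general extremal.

The Lagrangian is L = (1/2)(y')^2 - 9 y.
∂L/∂y = -9.
∂L/∂y' = y'.
The Euler-Lagrange equation d/dx(∂L/∂y') − ∂L/∂y = 0 becomes:
    y'' + 9 = 0
General solution: y(x) = -(9/2) x^2 + A x + B, where A and B are arbitrary constants fixed by the endpoint conditions.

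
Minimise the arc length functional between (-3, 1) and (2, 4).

Arc-length functional: J[y] = ∫ sqrt(1 + (y')^2) dx.
Lagrangian L = sqrt(1 + (y')^2) has no explicit y dependence, so ∂L/∂y = 0 and the Euler-Lagrange equation gives
    d/dx( y' / sqrt(1 + (y')^2) ) = 0  ⇒  y' / sqrt(1 + (y')^2) = const.
Hence y' is constant, so y(x) is affine.
Fitting the endpoints (-3, 1) and (2, 4):
    slope m = (4 − 1) / (2 − (-3)) = 3/5,
    intercept c = 1 − m·(-3) = 14/5.
Extremal: y(x) = (3/5) x + 14/5.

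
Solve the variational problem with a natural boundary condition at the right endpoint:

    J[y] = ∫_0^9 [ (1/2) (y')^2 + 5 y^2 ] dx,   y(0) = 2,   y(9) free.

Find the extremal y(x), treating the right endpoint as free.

The Lagrangian L = (1/2) (y')^2 + 5 y^2 gives
    ∂L/∂y = 10 y,   ∂L/∂y' = y'.
Euler-Lagrange: y'' − 10 y = 0.
With k = sqrt(10), the general solution is
    y(x) = A cosh(sqrt(10) x) + B sinh(sqrt(10) x).
Fixed left endpoint y(0) = 2 ⇒ A = 2.
The right endpoint x = 9 is free, so the natural (transversality) condition is ∂L/∂y' |_{x=9} = 0, i.e. y'(9) = 0.
Compute y'(x) = A k sinh(k x) + B k cosh(k x), so
    y'(9) = A k sinh(k·9) + B k cosh(k·9) = 0
    ⇒ B = −A tanh(k·9) = − 2 tanh(sqrt(10)·9).
Therefore the extremal is
    y(x) = 2 cosh(sqrt(10) x) − 2 tanh(sqrt(10)·9) sinh(sqrt(10) x).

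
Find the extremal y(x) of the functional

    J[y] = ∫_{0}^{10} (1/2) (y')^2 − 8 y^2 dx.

The Lagrangian is L = (1/2) (y')^2 − 8 y^2.
Compute ∂L/∂y = -16y, ∂L/∂y' = y'.
The Euler-Lagrange equation d/dx(∂L/∂y') − ∂L/∂y = 0 reduces to
    y'' + 16 y = 0.
Its general solution is
    y(x) = A sin(4x) + B cos(4x),
with A, B fixed by the endpoint conditions.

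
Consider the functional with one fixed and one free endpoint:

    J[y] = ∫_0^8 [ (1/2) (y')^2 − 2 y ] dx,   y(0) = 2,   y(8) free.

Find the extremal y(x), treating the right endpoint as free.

The Lagrangian L = (1/2) (y')^2 − 2 y gives
    ∂L/∂y = −2,   ∂L/∂y' = y'.
Euler-Lagrange: d/dx(y') − (−2) = 0, i.e. y'' + 2 = 0, so
    y(x) = −(2/2) x^2 + C1 x + C2.
Fixed left endpoint y(0) = 2 ⇒ C2 = 2.
The right endpoint x = 8 is free, so the natural (transversality) condition is ∂L/∂y' |_{x=8} = 0, i.e. y'(8) = 0.
Compute y'(x) = −2 x + C1, so y'(8) = −16 + C1 = 0 ⇒ C1 = 16.
Therefore the extremal is
    y(x) = −x^2 + 16 x + 2.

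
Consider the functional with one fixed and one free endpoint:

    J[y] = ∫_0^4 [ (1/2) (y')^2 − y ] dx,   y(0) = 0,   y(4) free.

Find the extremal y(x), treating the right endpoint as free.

The Lagrangian L = (1/2) (y')^2 − y gives
    ∂L/∂y = −1,   ∂L/∂y' = y'.
Euler-Lagrange: d/dx(y') − (−1) = 0, i.e. y'' + 1 = 0, so
    y(x) = −(1/2) x^2 + C1 x + C2.
Fixed left endpoint y(0) = 0 ⇒ C2 = 0.
The right endpoint x = 4 is free, so the natural (transversality) condition is ∂L/∂y' |_{x=4} = 0, i.e. y'(4) = 0.
Compute y'(x) = −1 x + C1, so y'(4) = −4 + C1 = 0 ⇒ C1 = 4.
Therefore the extremal is
    y(x) = −x^2/2 + 4 x.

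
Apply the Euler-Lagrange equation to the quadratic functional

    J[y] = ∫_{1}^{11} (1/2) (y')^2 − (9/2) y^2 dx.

The Lagrangian is L = (1/2) (y')^2 − (9/2) y^2.
Compute ∂L/∂y = -9y, ∂L/∂y' = y'.
The Euler-Lagrange equation d/dx(∂L/∂y') − ∂L/∂y = 0 reduces to
    y'' + 9 y = 0.
Its general solution is
    y(x) = A sin(3x) + B cos(3x),
with A, B fixed by the endpoint conditions.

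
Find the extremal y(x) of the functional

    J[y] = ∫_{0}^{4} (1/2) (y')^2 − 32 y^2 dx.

The Lagrangian is L = (1/2) (y')^2 − 32 y^2.
Compute ∂L/∂y = -64y, ∂L/∂y' = y'.
The Euler-Lagrange equation d/dx(∂L/∂y') − ∂L/∂y = 0 reduces to
    y'' + 64 y = 0.
Its general solution is
    y(x) = A sin(8x) + B cos(8x),
with A, B fixed by the endpoint conditions.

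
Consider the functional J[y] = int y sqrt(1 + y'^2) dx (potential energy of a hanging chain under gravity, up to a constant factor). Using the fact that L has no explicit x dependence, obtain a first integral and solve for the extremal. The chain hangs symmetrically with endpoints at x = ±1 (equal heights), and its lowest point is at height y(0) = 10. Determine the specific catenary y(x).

The Lagrangian L(y, y') = y sqrt(1 + y'^2) has no explicit x dependence, so the Beltrami identity applies:
    L − y' ∂L/∂y' = C.
Compute ∂L/∂y' = y · y' / sqrt(1 + y'^2). Then
    L − y' ∂L/∂y'
    = y sqrt(1 + y'^2) − y · y'^2 / sqrt(1 + y'^2)
    = y (1 + y'^2 − y'^2) / sqrt(1 + y'^2)
    = y / sqrt(1 + y'^2) = C.
Squaring gives y^2 = C^2 (1 + y'^2), i.e.
    y'^2 = y^2 / C^2 − 1.
Separating variables,
    dy / sqrt(y^2 − C^2) = dx / C,
and integrating gives arccosh(y / C) = (x − a)/C, so
    y(x) = C cosh((x − a)/C),
the catenary. The constants C and a are fixed by the two endpoint conditions (and, for the hanging-chain problem, the length constraint selects C).
Now fit the given data. The endpoints x = ±1 are symmetric at equal height, so the catenary is even about its minimum: a = 0 and y(x) = C cosh(x/C). The lowest point is y(0) = C cosh(0) = C, and we are told y(0) = 10, so C = 10. Therefore
    y(x) = 10 cosh(x/10),
and at the endpoints
    y(±1) = 10 cosh(1/10).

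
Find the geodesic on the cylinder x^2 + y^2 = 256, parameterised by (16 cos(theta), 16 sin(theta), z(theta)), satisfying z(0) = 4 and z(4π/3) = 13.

Parameterise the cylinder of radius R = 16 as
    r(θ) = (16 cos θ, 16 sin θ, z(θ)).
The arc-length element is
    ds = sqrt(256 + (dz/dθ)^2) dθ,
so the Lagrangian is L = sqrt(256 + z'^2).
L depends on z' only, not on z or θ, so ∂L/∂z = 0 and
    ∂L/∂z' = z' / sqrt(256 + z'^2).
The Euler-Lagrange equation gives
    d/dθ( z' / sqrt(256 + z'^2) ) = 0,
so z' is constant. Integrating once:
    z(θ) = a θ + b,
a helix on the cylinder (a straight line when the cylinder is unrolled). The constants a, b are determined by the endpoint conditions.
With endpoint conditions z(0) = 4 and z(4π/3) = 13: from z(0) = b we get b = 4, and a·4π/3 + 4 = 13 gives a = 27/(4π), so
    z(θ) = (27/(4π)) θ + 4.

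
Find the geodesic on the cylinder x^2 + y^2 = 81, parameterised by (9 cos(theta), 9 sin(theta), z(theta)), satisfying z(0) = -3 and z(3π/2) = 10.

Parameterise the cylinder of radius R = 9 as
    r(θ) = (9 cos θ, 9 sin θ, z(θ)).
The arc-length element is
    ds = sqrt(81 + (dz/dθ)^2) dθ,
so the Lagrangian is L = sqrt(81 + z'^2).
L depends on z' only, not on z or θ, so ∂L/∂z = 0 and
    ∂L/∂z' = z' / sqrt(81 + z'^2).
The Euler-Lagrange equation gives
    d/dθ( z' / sqrt(81 + z'^2) ) = 0,
so z' is constant. Integrating once:
    z(θ) = a θ + b,
a helix on the cylinder (a straight line when the cylinder is unrolled). The constants a, b are determined by the endpoint conditions.
With endpoint conditions z(0) = -3 and z(3π/2) = 10: from z(0) = b we get b = -3, and a·3π/2 + -3 = 10 gives a = 26/(3π), so
    z(θ) = (26/(3π)) θ − 3.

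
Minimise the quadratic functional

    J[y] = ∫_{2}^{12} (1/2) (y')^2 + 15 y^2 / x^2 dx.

The Lagrangian is L = (1/2) (y')^2 + 15 y^2 / x^2.
Compute ∂L/∂y = 30y/x^2, ∂L/∂y' = y'.
The Euler-Lagrange equation d/dx(∂L/∂y') − ∂L/∂y = 0 reduces to
    y'' − 30/x^2 · y = 0  (x > 0).
Its general solution is
    y(x) = A x^6 + B x^(-5),
with A, B fixed by the endpoint conditions.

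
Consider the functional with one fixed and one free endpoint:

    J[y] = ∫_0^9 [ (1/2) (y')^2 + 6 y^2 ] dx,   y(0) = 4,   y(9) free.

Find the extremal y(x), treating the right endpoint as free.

The Lagrangian L = (1/2) (y')^2 + 6 y^2 gives
    ∂L/∂y = 12 y,   ∂L/∂y' = y'.
Euler-Lagrange: y'' − 12 y = 0.
With k = sqrt(12), the general solution is
    y(x) = A cosh(sqrt(12) x) + B sinh(sqrt(12) x).
Fixed left endpoint y(0) = 4 ⇒ A = 4.
The right endpoint x = 9 is free, so the natural (transversality) condition is ∂L/∂y' |_{x=9} = 0, i.e. y'(9) = 0.
Compute y'(x) = A k sinh(k x) + B k cosh(k x), so
    y'(9) = A k sinh(k·9) + B k cosh(k·9) = 0
    ⇒ B = −A tanh(k·9) = − 4 tanh(sqrt(12)·9).
Therefore the extremal is
    y(x) = 4 cosh(sqrt(12) x) − 4 tanh(sqrt(12)·9) sinh(sqrt(12) x).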